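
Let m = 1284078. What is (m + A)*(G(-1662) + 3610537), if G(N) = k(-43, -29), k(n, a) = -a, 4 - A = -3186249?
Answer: 16140425117346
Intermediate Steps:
A = 3186253 (A = 4 - 1*(-3186249) = 4 + 3186249 = 3186253)
G(N) = 29 (G(N) = -1*(-29) = 29)
(m + A)*(G(-1662) + 3610537) = (1284078 + 3186253)*(29 + 3610537) = 4470331*3610566 = 16140425117346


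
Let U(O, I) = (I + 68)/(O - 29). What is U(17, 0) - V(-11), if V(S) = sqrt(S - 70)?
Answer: -17/3 - 9*I ≈ -5.6667 - 9.0*I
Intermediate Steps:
U(O, I) = (68 + I)/(-29 + O)
V(S) = sqrt(-70 + S)
U(17, 0) - V(-11) = (68 + 0)/(-29 + 17) - sqrt(-70 - 11) = 68/(-12) - sqrt(-81) = -1/12*68 - 9*I = -17/3 - 9*I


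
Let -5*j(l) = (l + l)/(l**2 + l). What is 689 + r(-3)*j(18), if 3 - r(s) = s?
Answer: 65443/95 ≈ 688.87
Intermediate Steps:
r(s) = 3 - s
j(l) = -2*l/(5*(l + l**2)) (j(l) = -(l + l)/(5*(l**2 + l)) = -2*l/(5*(l + l**2)))
689 + r(-3)*j(18) = 689 + (3 - 1*(-3))*(-2/(5 + 5*18)) = 689 + (3 + 3)*(-2/(5 + 90)) = 689 + 6*(-2/95) = 689 - 12/95 = 65443/95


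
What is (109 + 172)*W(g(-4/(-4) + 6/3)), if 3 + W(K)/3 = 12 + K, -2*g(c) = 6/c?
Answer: 6744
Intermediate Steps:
g(c) = -3/c
W(K) = 27 + 3*K (W(K) = -9 + 3*(12 + K) = -9 + (36 + 3*K) = 27 + 3*K)
(109 + 172)*W(g(-4/(-4) + 6/3)) = (109 + 172)*(27 + 3*(-3/(-4/(-4) + 6/3))) = 281*(27 + 3*(-3/(-4*(-¼) + 6*(⅓)))) = 281*(27 + 3*(-3/(1 + 2))) = 281*(27 + 3*(-3/3)) = 281*(27 + 3*(-3*⅓)) = 281*(27 + 3*(-1)) = 281*(27 - 3) = 281*24 = 6744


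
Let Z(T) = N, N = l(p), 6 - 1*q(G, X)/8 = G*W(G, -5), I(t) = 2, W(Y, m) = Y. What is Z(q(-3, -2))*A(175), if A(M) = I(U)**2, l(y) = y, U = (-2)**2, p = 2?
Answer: 8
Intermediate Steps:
U = 4
A(M) = 4 (A(M) = 2**2 = 4)
q(G, X) = 48 - 8*G**2 (q(G, X) = 48 - 8*G*G = 48 - 8*G**2)
N = 2
Z(T) = 2
Z(q(-3, -2))*A(175) = 2*4 = 8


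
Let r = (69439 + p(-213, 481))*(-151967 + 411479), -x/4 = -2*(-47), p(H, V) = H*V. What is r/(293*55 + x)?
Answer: -8567529168/15739 ≈ -5.4435e+5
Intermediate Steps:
x = -376 (x = -(-8)*(-47) = -4*94 = -376)
r = -8567529168 (r = (69439 - 213*481)*(-151967 + 411479) = (69439 - 102453)*259512 = -33014*259512 = -8567529168)
r/(293*55 + x) = -8567529168/(293*55 - 376) = -8567529168/(16115 - 376) = -8567529168/15739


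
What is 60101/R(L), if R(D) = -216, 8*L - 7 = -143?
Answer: -60101/216 ≈ -278.25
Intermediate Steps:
L = -17 (L = 7/8 + (⅛)*(-143) = 7/8 - 143/8 = -17)
60101/R(L) = 60101/(-216) = 60101*(-1/216) = -60101/216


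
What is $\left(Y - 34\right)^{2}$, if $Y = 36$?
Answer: $4$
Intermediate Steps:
$\left(Y - 34\right)^{2} = \left(36 - 34\right)^{2} = 2^{2} = 4$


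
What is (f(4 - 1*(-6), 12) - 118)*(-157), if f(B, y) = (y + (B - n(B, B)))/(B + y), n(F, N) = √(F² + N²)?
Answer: 18369 + 785*√2/11 ≈ 18470.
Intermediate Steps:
f(B, y) = (B + y - √2*√(B²))/(B + y) (f(B, y) = (y + (B - √(B² + B²)))/(B + y) = (y + (B - √(2*B²)))/(B + y) = (y + (B - √2*√(B²)))/(B + y) = (B + y - √2*√(B²))/(B + y))
(f(4 - 1*(-6), 12) - 118)*(-157) = (((4 - 1*(-6)) + 12 - √2*√((4 - 1*(-6))²))/((4 - 1*(-6)) + 12) - 118)*(-157) = (((4 + 6) + 12 - √2*√((4 + 6)²))/((4 + 6) + 12) - 118)*(-157) = ((10 + 12 - √2*√(10²))/(10 + 12) - 118)*(-157) = ((10 + 12 - √2*√100)/22 - 118)*(-157) = ((10 + 12 - 1*√2*10)/22 - 118)*(-157) = ((10 + 12 - 10*√2)/22 - 118)*(-157) = ((22 - 10*√2)/22 - 118)*(-157) = ((1 - 5*√2/11) - 118)*(-157) = (-117 - 5*√2/11)*(-157) = 18369 + 785*√2/11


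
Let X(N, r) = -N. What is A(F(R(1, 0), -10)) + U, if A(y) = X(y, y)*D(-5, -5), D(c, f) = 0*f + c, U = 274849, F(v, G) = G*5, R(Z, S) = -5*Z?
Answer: 274599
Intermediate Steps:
F(v, G) = 5*G
D(c, f) = c (D(c, f) = 0 + c = c)
A(y) = 5*y (A(y) = -y*(-5) = 5*y)
A(F(R(1, 0), -10)) + U = 5*(5*(-10)) + 274849 = 5*(-50) + 274849 = -250 + 274849 = 274599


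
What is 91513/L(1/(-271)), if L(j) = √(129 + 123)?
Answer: 91513*√7/42 ≈ 5764.8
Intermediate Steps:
L(j) = 6*√7 (L(j) = √252 = 6*√7)
91513/L(1/(-271)) = 91513/((6*√7)) = 91513*(√7/42) = 91513*√7/42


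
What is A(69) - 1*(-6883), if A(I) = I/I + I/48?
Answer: 110167/16 ≈ 6885.4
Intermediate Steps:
A(I) = 1 + I/48 (A(I) = 1 + I*(1/48) = 1 + I/48)
A(69) - 1*(-6883) = (1 + (1/48)*69) - 1*(-6883) = (1 + 23/16) + 6883 = 39/16 + 6883 = 110167/16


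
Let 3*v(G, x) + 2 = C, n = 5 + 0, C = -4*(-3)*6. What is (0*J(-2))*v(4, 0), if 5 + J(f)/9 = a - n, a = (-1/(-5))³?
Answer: 0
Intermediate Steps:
a = 1/125 (a = (-1*(-⅕))³ = (⅕)³ = 1/125 ≈ 0.0080000)
C = 72 (C = 12*6 = 72)
n = 5
J(f) = -11241/125 (J(f) = -45 + 9*(1/125 - 1*5) = -45 + 9*(1/125 - 5) = -45 + 9*(-624/125) = -45 - 5616/125 = -11241/125)
v(G, x) = 70/3 (v(G, x) = -⅔ + (⅓)*72 = -⅔ + 24 = 70/3)
(0*J(-2))*v(4, 0) = (0*(-11241/125))*(70/3) = 0*(70/3) = 0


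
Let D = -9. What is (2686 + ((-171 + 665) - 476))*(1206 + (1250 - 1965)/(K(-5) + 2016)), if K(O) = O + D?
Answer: 22820408/7 ≈ 3.2601e+6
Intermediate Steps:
K(O) = -9 + O (K(O) = O - 9 = -9 + O)
(2686 + ((-171 + 665) - 476))*(1206 + (1250 - 1965)/(K(-5) + 2016)) = (2686 + ((-171 + 665) - 476))*(1206 + (1250 - 1965)/((-9 - 5) + 2016)) = (2686 + (494 - 476))*(1206 - 715/(-14 + 2016)) = (2686 + 18)*(1206 - 715/2002) = 2704*(1206 - 715*1/2002) = 2704*(1206 - 5/14) = 2704*(16879/14) = 22820408/7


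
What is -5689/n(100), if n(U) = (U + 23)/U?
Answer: -568900/123 ≈ -4625.2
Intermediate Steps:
n(U) = (23 + U)/U
-5689/n(100) = -5689*100/(23 + 100) = -5689/((1/100)*123) = -5689/123/100 = -5689*100/123 = -568900/123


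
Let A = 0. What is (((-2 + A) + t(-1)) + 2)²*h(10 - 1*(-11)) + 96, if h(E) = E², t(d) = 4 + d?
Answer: 4065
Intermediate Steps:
(((-2 + A) + t(-1)) + 2)²*h(10 - 1*(-11)) + 96 = (((-2 + 0) + (4 - 1)) + 2)²*(10 - 1*(-11))² + 96 = ((-2 + 3) + 2)²*(10 + 11)² + 96 = (1 + 2)²*21² + 96 = 3²*441 + 96 = 9*441 + 96 = 3969 + 96 = 4065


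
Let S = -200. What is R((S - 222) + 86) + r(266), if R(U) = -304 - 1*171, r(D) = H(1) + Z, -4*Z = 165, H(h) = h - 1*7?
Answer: -2089/4 ≈ -522.25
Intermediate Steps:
H(h) = -7 + h (H(h) = h - 7 = -7 + h)
Z = -165/4 (Z = -1/4*165 = -165/4 ≈ -41.250)
r(D) = -189/4 (r(D) = (-7 + 1) - 165/4 = -6 - 165/4 = -189/4)
R(U) = -475 (R(U) = -304 - 171 = -475)
R((S - 222) + 86) + r(266) = -475 - 189/4 = -2089/4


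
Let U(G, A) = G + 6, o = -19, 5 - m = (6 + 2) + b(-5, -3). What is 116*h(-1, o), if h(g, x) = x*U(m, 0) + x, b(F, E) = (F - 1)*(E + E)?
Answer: 70528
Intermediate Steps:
b(F, E) = 2*E*(-1 + F) (b(F, E) = (-1 + F)*(2*E) = 2*E*(-1 + F))
m = -39 (m = 5 - ((6 + 2) + 2*(-3)*(-1 - 5)) = 5 - (8 + 2*(-3)*(-6)) = 5 - (8 + 36) = 5 - 1*44 = 5 - 44 = -39)
U(G, A) = 6 + G
h(g, x) = -32*x (h(g, x) = x*(6 - 39) + x = x*(-33) + x = -33*x + x = -32*x)
116*h(-1, o) = 116*(-32*(-19)) = 116*608 = 70528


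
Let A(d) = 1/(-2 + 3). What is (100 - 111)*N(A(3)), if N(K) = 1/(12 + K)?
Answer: -11/13 ≈ -0.84615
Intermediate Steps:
A(d) = 1 (A(d) = 1/1 = 1)
(100 - 111)*N(A(3)) = (100 - 111)/(12 + 1) = -11/13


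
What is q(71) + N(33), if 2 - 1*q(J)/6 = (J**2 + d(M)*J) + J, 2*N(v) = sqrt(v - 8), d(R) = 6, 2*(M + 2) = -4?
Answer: -66427/2 ≈ -33214.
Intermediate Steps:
M = -4 (M = -2 + (1/2)*(-4) = -2 - 2 = -4)
N(v) = sqrt(-8 + v)/2 (N(v) = sqrt(v - 8)/2 = sqrt(-8 + v)/2)
q(J) = 12 - 42*J - 6*J**2 (q(J) = 12 - 6*((J**2 + 6*J) + J) = 12 - 6*(J**2 + 7*J) = 12 + (-42*J - 6*J**2) = 12 - 42*J - 6*J**2)
q(71) + N(33) = (12 - 42*71 - 6*71**2) + sqrt(-8 + 33)/2 = (12 - 2982 - 6*5041) + sqrt(25)/2 = (12 - 2982 - 30246) + (1/2)*5 = -33216 + 5/2 = -66427/2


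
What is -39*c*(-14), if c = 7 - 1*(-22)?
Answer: 15834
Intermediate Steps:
c = 29 (c = 7 + 22 = 29)
-39*c*(-14) = -39*29*(-14) = -1131*(-14) = 15834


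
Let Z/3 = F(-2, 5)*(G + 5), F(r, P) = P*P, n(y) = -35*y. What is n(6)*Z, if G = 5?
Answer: -157500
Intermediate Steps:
F(r, P) = P**2
Z = 750 (Z = 3*(5**2*(5 + 5)) = 3*(25*10) = 3*250 = 750)
n(6)*Z = -35*6*750 = -210*750 = -157500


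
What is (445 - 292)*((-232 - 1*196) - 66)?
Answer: -75582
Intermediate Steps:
(445 - 292)*((-232 - 1*196) - 66) = 153*((-232 - 196) - 66) = 153*(-428 - 66) = 153*(-494) = -75582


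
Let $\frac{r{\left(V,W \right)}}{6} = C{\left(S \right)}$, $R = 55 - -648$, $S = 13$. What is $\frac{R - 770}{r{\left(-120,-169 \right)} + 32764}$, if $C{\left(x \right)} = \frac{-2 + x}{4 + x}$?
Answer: $- \frac{1139}{557054} \approx -0.0020447$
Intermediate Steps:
$R = 703$ ($R = 55 + 648 = 703$)
$C{\left(x \right)} = \frac{-2 + x}{4 + x}$
$r{\left(V,W \right)} = \frac{66}{17}$ ($r{\left(V,W \right)} = 6 \frac{-2 + 13}{4 + 13} = 6 \cdot \frac{1}{17} \cdot 11 = 6 \cdot \frac{11}{17} = \frac{66}{17}$)
$\frac{R - 770}{r{\left(-120,-169 \right)} + 32764} = \frac{703 - 770}{\frac{66}{17} + 32764} = - \frac{67}{\frac{557054}{17}} = \left(-67\right) \frac{17}{557054} = - \frac{1139}{557054}$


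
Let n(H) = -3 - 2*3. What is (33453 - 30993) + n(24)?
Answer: 2451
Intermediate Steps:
n(H) = -9 (n(H) = -3 - 6 = -9)
(33453 - 30993) + n(24) = (33453 - 30993) - 9 = 2460 - 9 = 2451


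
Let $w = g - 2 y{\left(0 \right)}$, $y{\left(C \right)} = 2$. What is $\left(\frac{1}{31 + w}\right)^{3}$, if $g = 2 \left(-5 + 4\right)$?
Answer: $\frac{1}{15625} \approx 6.4 \cdot 10^{-5}$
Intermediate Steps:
$g = -2$ ($g = 2 \left(-1\right) = -2$)
$w = -6$ ($w = -2 - 4 = -6$)
$\left(\frac{1}{31 + w}\right)^{3} = \left(\frac{1}{31 - 6}\right)^{3} = \left(\frac{1}{25}\right)^{3} = \frac{1}{15625}$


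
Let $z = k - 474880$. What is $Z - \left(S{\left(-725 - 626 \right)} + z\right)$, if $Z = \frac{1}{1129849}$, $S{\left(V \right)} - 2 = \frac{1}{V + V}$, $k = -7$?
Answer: $\frac{207107660314683}{436121714} \approx 4.7489 \cdot 10^{5}$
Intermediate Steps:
$S{\left(V \right)} = 2 + \frac{1}{2 V}$ ($S{\left(V \right)} = 2 + \frac{1}{V + V} = 2 + \frac{1}{2 V}$)
$z = -474887$ ($z = -7 - 474880 = -474887$)
$Z = \frac{1}{1129849} \approx 8.8507 \cdot 10^{-7}$
$Z - \left(S{\left(-725 - 626 \right)} + z\right) = \frac{1}{1129849} - \left(\left(2 + \frac{1}{2 \left(-725 - 626\right)}\right) - 474887\right) = \frac{1}{1129849} - \left(\left(2 + \frac{1}{2 \left(-1351\right)}\right) - 474887\right) = \frac{1}{1129849} - \left(\left(2 + \frac{1}{2} \left(- \frac{1}{1351}\right)\right) - 474887\right) = \frac{1}{1129849} - \left(\left(2 - \frac{1}{2702}\right) - 474887\right) = \frac{1}{1129849} - \left(\frac{5403}{2702} - 474887\right) = \frac{1}{1129849} - - \frac{1283139271}{2702} = \frac{1}{1129849} + \frac{1283139271}{2702} = \frac{207107660314683}{436121714}$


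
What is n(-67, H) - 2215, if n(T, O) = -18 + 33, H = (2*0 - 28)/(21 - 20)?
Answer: -2200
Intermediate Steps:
H = -28 (H = (0 - 28)/1 = -28*1 = -28)
n(T, O) = 15
n(-67, H) - 2215 = 15 - 2215 = -2200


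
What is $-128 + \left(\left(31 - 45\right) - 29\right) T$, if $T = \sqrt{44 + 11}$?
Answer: $-128 - 43 \sqrt{55} \approx -446.9$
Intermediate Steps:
$T = \sqrt{55} \approx 7.4162$
$-128 + \left(\left(31 - 45\right) - 29\right) T = -128 + \left(\left(31 - 45\right) - 29\right) \sqrt{55} = -128 + \left(-14 - 29\right) \sqrt{55} = -128 - 43 \sqrt{55}$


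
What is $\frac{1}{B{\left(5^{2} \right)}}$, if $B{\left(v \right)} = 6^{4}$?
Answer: $\frac{1}{1296} \approx 0.0007716$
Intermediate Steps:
$B{\left(v \right)} = 1296$
$\frac{1}{B{\left(5^{2} \right)}} = \frac{1}{1296}$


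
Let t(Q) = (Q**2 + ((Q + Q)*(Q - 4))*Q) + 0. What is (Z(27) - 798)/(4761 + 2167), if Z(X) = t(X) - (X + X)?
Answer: 33411/6928 ≈ 4.8226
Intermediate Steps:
t(Q) = Q**2 + 2*Q**2*(-4 + Q) (t(Q) = (Q**2 + ((2*Q)*(-4 + Q))*Q) + 0 = (Q**2 + (2*Q*(-4 + Q))*Q) + 0 = (Q**2 + 2*Q**2*(-4 + Q)) + 0 = Q**2 + 2*Q**2*(-4 + Q))
Z(X) = -2*X + X**2*(-7 + 2*X) (Z(X) = X**2*(-7 + 2*X) - (X + X) = X**2*(-7 + 2*X) - 2*X = -2*X + X**2*(-7 + 2*X))
(Z(27) - 798)/(4761 + 2167) = (27*(-2 + 27*(-7 + 2*27)) - 798)/(4761 + 2167) = (27*(-2 + 27*(-7 + 54)) - 798)/6928 = (27*(-2 + 27*47) - 798)*(1/6928) = (27*(-2 + 1269) - 798)*(1/6928) = (27*1267 - 798)*(1/6928) = (34209 - 798)*(1/6928) = 33411*(1/6928) = 33411/6928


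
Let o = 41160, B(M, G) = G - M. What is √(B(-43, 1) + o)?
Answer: 2*√10301 ≈ 202.99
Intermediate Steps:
√(B(-43, 1) + o) = √((1 - 1*(-43)) + 41160) = √((1 + 43) + 41160) = √(44 + 41160) = √41204 = 2*√10301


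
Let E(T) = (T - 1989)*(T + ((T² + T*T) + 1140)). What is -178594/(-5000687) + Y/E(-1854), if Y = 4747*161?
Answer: 29279506986607/820499891197158 ≈ 0.035685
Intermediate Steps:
E(T) = (-1989 + T)*(1140 + T + 2*T²) (E(T) = (-1989 + T)*(T + ((T² + T²) + 1140)) = (-1989 + T)*(T + (2*T² + 1140)) = (-1989 + T)*(T + (1140 + 2*T²)) = (-1989 + T)*(1140 + T + 2*T²))
Y = 764267
-178594/(-5000687) + Y/E(-1854) = -178594/(-5000687) + 764267/(-2267460 - 3977*(-1854)² - 849*(-1854) + 2*(-1854)³) = -178594*(-1/5000687) + 764267/(-2267460 - 3977*3437316 + 1574046 + 2*(-6372783864)) = 178594/5000687 + 764267/(-2267460 - 13670205732 + 1574046 - 12745567728) = 178594/5000687 + 764267/(-26416466874) = 178594/5000687 + 764267*(-1/26416466874) = 178594/5000687 - 4747/164077434 = 29279506986607/820499891197158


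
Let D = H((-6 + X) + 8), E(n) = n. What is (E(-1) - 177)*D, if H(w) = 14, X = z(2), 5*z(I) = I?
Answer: -2492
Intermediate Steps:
z(I) = I/5
X = ⅖ (X = (⅕)*2 = ⅖ ≈ 0.40000)
D = 14
(E(-1) - 177)*D = (-1 - 177)*14 = -178*14 = -2492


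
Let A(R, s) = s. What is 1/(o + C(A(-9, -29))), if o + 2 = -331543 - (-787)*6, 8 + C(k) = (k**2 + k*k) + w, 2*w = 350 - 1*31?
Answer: -2/649979 ≈ -3.0770e-6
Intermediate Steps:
w = 319/2 (w = (350 - 1*31)/2 = (350 - 31)/2 = (1/2)*319 = 319/2 ≈ 159.50)
C(k) = 303/2 + 2*k**2 (C(k) = -8 + ((k**2 + k*k) + 319/2) = -8 + ((k**2 + k**2) + 319/2) = -8 + (2*k**2 + 319/2) = -8 + (319/2 + 2*k**2) = 303/2 + 2*k**2)
o = -326823 (o = -2 + (-331543 - (-787)*6) = -2 + (-331543 - 1*(-4722)) = -2 + (-331543 + 4722) = -2 - 326821 = -326823)
1/(o + C(A(-9, -29))) = 1/(-326823 + (303/2 + 2*(-29)**2)) = 1/(-326823 + (303/2 + 2*841)) = 1/(-326823 + (303/2 + 1682)) = 1/(-326823 + 3667/2) = 1/(-649979/2) = -2/649979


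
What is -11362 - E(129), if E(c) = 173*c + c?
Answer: -33808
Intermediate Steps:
E(c) = 174*c
-11362 - E(129) = -11362 - 174*129 = -11362 - 1*22446 = -11362 - 22446 = -33808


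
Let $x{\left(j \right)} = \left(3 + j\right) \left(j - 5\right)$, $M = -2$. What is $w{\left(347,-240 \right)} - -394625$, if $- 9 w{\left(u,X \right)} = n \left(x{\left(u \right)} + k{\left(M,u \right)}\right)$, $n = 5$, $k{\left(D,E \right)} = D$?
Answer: $\frac{2953135}{9} \approx 3.2813 \cdot 10^{5}$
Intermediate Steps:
$x{\left(j \right)} = \left(-5 + j\right) \left(3 + j\right)$ ($x{\left(j \right)} = \left(3 + j\right) \left(-5 + j\right) = \left(-5 + j\right) \left(3 + j\right)$)
$w{\left(u,X \right)} = \frac{85}{9} - \frac{5 u^{2}}{9} + \frac{10 u}{9}$ ($w{\left(u,X \right)} = - \frac{5 \left(\left(-15 + u^{2} - 2 u\right) - 2\right)}{9} = - \frac{5 \left(-17 + u^{2} - 2 u\right)}{9} = - \frac{-85 - 10 u + 5 u^{2}}{9} = \frac{85}{9} - \frac{5 u^{2}}{9} + \frac{10 u}{9}$)
$w{\left(347,-240 \right)} - -394625 = \left(\frac{85}{9} - \frac{5 \cdot 347^{2}}{9} + \frac{10}{9} \cdot 347\right) - -394625 = \left(\frac{85}{9} - \frac{602045}{9} + \frac{3470}{9}\right) + 394625 = - \frac{598490}{9} + 394625 = \frac{2953135}{9}$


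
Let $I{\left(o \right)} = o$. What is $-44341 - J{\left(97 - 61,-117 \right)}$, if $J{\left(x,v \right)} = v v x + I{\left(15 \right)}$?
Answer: $-537160$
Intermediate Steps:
$J{\left(x,v \right)} = 15 + x v^{2}$ ($J{\left(x,v \right)} = v v x + 15 = v^{2} x + 15 = x v^{2} + 15 = 15 + x v^{2}$)
$-44341 - J{\left(97 - 61,-117 \right)} = -44341 - \left(15 + \left(97 - 61\right) \left(-117\right)^{2}\right) = -44341 - \left(15 + 36 \cdot 13689\right) = -44341 - \left(15 + 492804\right) = -44341 - 492819 = -537160$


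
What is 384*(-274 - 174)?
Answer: -172032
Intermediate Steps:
384*(-274 - 174) = 384*(-448) = -172032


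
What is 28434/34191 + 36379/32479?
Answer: 722447425/370163163 ≈ 1.9517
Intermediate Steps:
28434/34191 + 36379/32479 = 28434*(1/34191) + 36379*(1/32479) = 9478/11397 + 36379/32479 = 722447425/370163163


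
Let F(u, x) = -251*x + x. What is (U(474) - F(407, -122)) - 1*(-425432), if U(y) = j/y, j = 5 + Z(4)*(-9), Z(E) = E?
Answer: 187197737/474 ≈ 3.9493e+5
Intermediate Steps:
F(u, x) = -250*x
j = -31 (j = 5 + 4*(-9) = 5 - 36 = -31)
U(y) = -31/y
(U(474) - F(407, -122)) - 1*(-425432) = (-31/474 - (-250)*(-122)) - 1*(-425432) = (-31*1/474 - 1*30500) + 425432 = (-31/474 - 30500) + 425432 = -14457031/474 + 425432 = 187197737/474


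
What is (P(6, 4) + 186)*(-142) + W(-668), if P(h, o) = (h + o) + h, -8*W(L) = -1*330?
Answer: -114571/4 ≈ -28643.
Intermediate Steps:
W(L) = 165/4 (W(L) = -(-1)*330/8 = -1/8*(-330) = 165/4)
P(h, o) = o + 2*h
(P(6, 4) + 186)*(-142) + W(-668) = ((4 + 2*6) + 186)*(-142) + 165/4 = ((4 + 12) + 186)*(-142) + 165/4 = (16 + 186)*(-142) + 165/4 = 202*(-142) + 165/4 = -28684 + 165/4 = -114571/4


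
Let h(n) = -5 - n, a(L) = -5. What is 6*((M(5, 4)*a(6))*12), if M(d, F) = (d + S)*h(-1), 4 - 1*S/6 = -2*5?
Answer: 128160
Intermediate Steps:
S = 84 (S = 24 - (-12)*5 = 24 - 6*(-10) = 24 + 60 = 84)
M(d, F) = -336 - 4*d (M(d, F) = (d + 84)*(-5 - 1*(-1)) = (84 + d)*(-5 + 1) = (84 + d)*(-4) = -336 - 4*d)
6*((M(5, 4)*a(6))*12) = 6*(((-336 - 4*5)*(-5))*12) = 6*(((-336 - 20)*(-5))*12) = 6*(-356*(-5)*12) = 6*(1780*12) = 6*21360 = 128160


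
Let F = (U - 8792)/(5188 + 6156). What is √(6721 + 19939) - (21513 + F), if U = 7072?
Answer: -30505219/1418 + 2*√6665 ≈ -21350.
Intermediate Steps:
F = -215/1418 (F = (7072 - 8792)/(5188 + 6156) = -1720/11344 = -1720*1/11344 = -215/1418 ≈ -0.15162)
√(6721 + 19939) - (21513 + F) = √(6721 + 19939) - (21513 - 215/1418) = √26660 - 1*30505219/1418 = 2*√6665 - 30505219/1418 = -30505219/1418 + 2*√6665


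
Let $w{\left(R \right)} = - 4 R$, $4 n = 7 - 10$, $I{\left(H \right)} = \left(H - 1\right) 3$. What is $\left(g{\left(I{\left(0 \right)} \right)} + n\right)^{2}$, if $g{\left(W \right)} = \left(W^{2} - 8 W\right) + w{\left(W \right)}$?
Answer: $\frac{31329}{16} \approx 1958.1$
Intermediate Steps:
$I{\left(H \right)} = -3 + 3 H$ ($I{\left(H \right)} = \left(-1 + H\right) 3 = -3 + 3 H$)
$n = - \frac{3}{4}$ ($n = \frac{7 - 10}{4} = \frac{1}{4} \left(-3\right) = - \frac{3}{4} \approx -0.75$)
$g{\left(W \right)} = W^{2} - 12 W$ ($g{\left(W \right)} = \left(W^{2} - 8 W\right) - 4 W = W^{2} - 12 W$)
$\left(g{\left(I{\left(0 \right)} \right)} + n\right)^{2} = \left(\left(-3 + 3 \cdot 0\right) \left(-12 + \left(-3 + 3 \cdot 0\right)\right) - \frac{3}{4}\right)^{2} = \left(\left(-3 + 0\right) \left(-12 + \left(-3 + 0\right)\right) - \frac{3}{4}\right)^{2} = \left(- 3 \left(-12 - 3\right) - \frac{3}{4}\right)^{2} = \left(\left(-3\right) \left(-15\right) - \frac{3}{4}\right)^{2} = \left(45 - \frac{3}{4}\right)^{2} = \left(\frac{177}{4}\right)^{2} = \frac{31329}{16}$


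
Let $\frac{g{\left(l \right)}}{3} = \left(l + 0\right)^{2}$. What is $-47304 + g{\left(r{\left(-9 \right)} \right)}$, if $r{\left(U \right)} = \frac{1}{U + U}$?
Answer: $- \frac{5108831}{108} \approx -47304.0$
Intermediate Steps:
$r{\left(U \right)} = \frac{1}{2 U}$
$g{\left(l \right)} = 3 l^{2}$ ($g{\left(l \right)} = 3 \left(l + 0\right)^{2} = 3 l^{2}$)
$-47304 + g{\left(r{\left(-9 \right)} \right)} = -47304 + 3 \left(\frac{1}{2 \left(-9\right)}\right)^{2} = -47304 + 3 \left(\frac{1}{2} \left(- \frac{1}{9}\right)\right)^{2} = -47304 + 3 \left(- \frac{1}{18}\right)^{2} = -47304 + 3 \cdot \frac{1}{324} = -47304 + \frac{1}{108} = - \frac{5108831}{108}$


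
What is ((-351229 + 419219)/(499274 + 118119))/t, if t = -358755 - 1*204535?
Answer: -523/2675163869 ≈ -1.9550e-7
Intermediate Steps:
t = -563290 (t = -358755 - 204535 = -563290)
((-351229 + 419219)/(499274 + 118119))/t = ((-351229 + 419219)/(499274 + 118119))/(-563290) = (67990/617393)*(-1/563290) = -523/2675163869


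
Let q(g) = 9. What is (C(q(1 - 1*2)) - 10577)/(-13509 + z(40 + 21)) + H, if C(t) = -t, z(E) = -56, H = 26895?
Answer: 364841261/13565 ≈ 26896.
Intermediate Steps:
(C(q(1 - 1*2)) - 10577)/(-13509 + z(40 + 21)) + H = (-1*9 - 10577)/(-13509 - 56) + 26895 = (-9 - 10577)/(-13565) + 26895 = -10586*(-1/13565) + 26895 = 10586/13565 + 26895 = 364841261/13565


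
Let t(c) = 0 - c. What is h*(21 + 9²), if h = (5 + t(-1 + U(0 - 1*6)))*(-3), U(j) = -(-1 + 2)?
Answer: -2142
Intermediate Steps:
U(j) = -1 (U(j) = -1*1 = -1)
t(c) = -c
h = -21 (h = (5 - (-1 - 1))*(-3) = (5 - 1*(-2))*(-3) = (5 + 2)*(-3) = 7*(-3) = -21)
h*(21 + 9²) = -21*(21 + 9²) = -21*(21 + 81) = -21*102 = -2142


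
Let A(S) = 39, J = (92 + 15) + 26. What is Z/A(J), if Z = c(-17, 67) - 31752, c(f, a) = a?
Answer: -31685/39 ≈ -812.44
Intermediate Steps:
J = 133 (J = 107 + 26 = 133)
Z = -31685 (Z = 67 - 31752 = -31685)
Z/A(J) = -31685/39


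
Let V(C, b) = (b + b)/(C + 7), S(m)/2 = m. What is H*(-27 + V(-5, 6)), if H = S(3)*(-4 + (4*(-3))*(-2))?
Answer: -2520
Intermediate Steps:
S(m) = 2*m
V(C, b) = 2*b/(7 + C) (V(C, b) = (2*b)/(7 + C) = 2*b/(7 + C))
H = 120 (H = (2*3)*(-4 + (4*(-3))*(-2)) = 6*(-4 - 12*(-2)) = 6*(-4 + 24) = 6*20 = 120)
H*(-27 + V(-5, 6)) = 120*(-27 + 2*6/(7 - 5)) = 120*(-27 + 2*6/2) = 120*(-27 + 2*6*(½)) = 120*(-27 + 6) = 120*(-21) = -2520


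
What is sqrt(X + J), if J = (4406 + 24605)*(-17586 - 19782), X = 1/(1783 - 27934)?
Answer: I*sqrt(741377078718499599)/26151 ≈ 32925.0*I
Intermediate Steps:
X = -1/26151 (X = 1/(-26151) = -1/26151 ≈ -3.8239e-5)
J = -1084083048 (J = 29011*(-37368) = -1084083048)
sqrt(X + J) = sqrt(-1/26151 - 1084083048) = sqrt(-28349855788249/26151) = I*sqrt(741377078718499599)/26151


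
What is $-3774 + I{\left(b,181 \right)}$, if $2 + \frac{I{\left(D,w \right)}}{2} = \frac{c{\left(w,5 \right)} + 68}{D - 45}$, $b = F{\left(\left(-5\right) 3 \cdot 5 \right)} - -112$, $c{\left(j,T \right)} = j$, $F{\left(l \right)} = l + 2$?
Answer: $-3861$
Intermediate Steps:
$F{\left(l \right)} = 2 + l$
$b = 39$ ($b = \left(2 + \left(-5\right) 3 \cdot 5\right) - -112 = \left(2 - 75\right) + 112 = -73 + 112 = 39$)
$I{\left(D,w \right)} = -4 + \frac{2 \left(68 + w\right)}{-45 + D}$ ($I{\left(D,w \right)} = -4 + 2 \frac{w + 68}{D - 45} = -4 + 2 \frac{68 + w}{-45 + D} = -4 + \frac{2 \left(68 + w\right)}{-45 + D}$)
$-3774 + I{\left(b,181 \right)} = -3774 + \frac{2 \left(158 + 181 - 78\right)}{-45 + 39} = -3774 + \frac{2 \left(158 + 181 - 78\right)}{-6} = -3774 + 2 \left(- \frac{1}{6}\right) 261 = -3774 - 87 = -3861$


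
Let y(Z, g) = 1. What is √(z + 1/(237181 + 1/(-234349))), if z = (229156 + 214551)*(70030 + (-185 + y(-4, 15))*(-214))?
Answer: √4166015874417928536342529724390/9263855028 ≈ 2.2033e+5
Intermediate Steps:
z = 48544208042 (z = (229156 + 214551)*(70030 + (-185 + 1)*(-214)) = 443707*(70030 - 184*(-214)) = 443707*(70030 + 39376) = 443707*109406 = 48544208042)
√(z + 1/(237181 + 1/(-234349))) = √(48544208042 + 1/(237181 + 1/(-234349))) = √(48544208042 + 1/(237181 - 1/234349)) = √(48544208042 + 1/(55583130168/234349)) = √(48544208042 + 234349/55583130168) = √(2698239034500958645405/55583130168) = √4166015874417928536342529724390/9263855028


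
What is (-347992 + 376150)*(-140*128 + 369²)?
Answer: 3329430078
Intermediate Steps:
(-347992 + 376150)*(-140*128 + 369²) = 28158*(-17920 + 136161) = 28158*118241 = 3329430078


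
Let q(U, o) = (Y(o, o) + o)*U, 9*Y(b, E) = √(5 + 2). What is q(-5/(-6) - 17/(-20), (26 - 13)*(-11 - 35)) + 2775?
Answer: 53051/30 + 101*√7/540 ≈ 1768.9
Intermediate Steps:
Y(b, E) = √7/9 (Y(b, E) = √(5 + 2)/9 = √7/9)
q(U, o) = U*(o + √7/9) (q(U, o) = (√7/9 + o)*U = (o + √7/9)*U = U*(o + √7/9))
q(-5/(-6) - 17/(-20), (26 - 13)*(-11 - 35)) + 2775 = (-5/(-6) - 17/(-20))*(√7 + 9*((26 - 13)*(-11 - 35)))/9 + 2775 = (-5*(-⅙) - 17*(-1/20))*(√7 + 9*(13*(-46)))/9 + 2775 = (⅚ + 17/20)*(√7 + 9*(-598))/9 + 2775 = (⅑)*(101/60)*(√7 - 5382) + 2775 = (⅑)*(101/60)*(-5382 + √7) + 2775 = (-30199/30 + 101*√7/540) + 2775 = 53051/30 + 101*√7/540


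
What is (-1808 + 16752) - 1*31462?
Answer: -16518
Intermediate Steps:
(-1808 + 16752) - 1*31462 = 14944 - 31462 = -16518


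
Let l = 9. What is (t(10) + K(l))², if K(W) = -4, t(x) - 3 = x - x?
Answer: 1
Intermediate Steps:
t(x) = 3 (t(x) = 3 + (x - x) = 3 + 0 = 3)
(t(10) + K(l))² = (3 - 4)² = (-1)² = 1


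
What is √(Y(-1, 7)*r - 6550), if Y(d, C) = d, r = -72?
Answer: I*√6478 ≈ 80.486*I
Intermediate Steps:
√(Y(-1, 7)*r - 6550) = √(-1*(-72) - 6550) = √(72 - 6550) = √(-6478) = I*√6478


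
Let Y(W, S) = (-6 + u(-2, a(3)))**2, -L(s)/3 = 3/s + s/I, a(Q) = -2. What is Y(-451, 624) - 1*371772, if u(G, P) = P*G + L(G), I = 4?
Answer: -371756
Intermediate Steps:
L(s) = -9/s - 3*s/4 (L(s) = -3*(3/s + s/4) = -9/s - 3*s/4)
u(G, P) = -9/G - 3*G/4 + G*P (u(G, P) = P*G + (-9/G - 3*G/4) = G*P + (-9/G - 3*G/4) = -9/G - 3*G/4 + G*P)
Y(W, S) = 16 (Y(W, S) = (-6 + (-9/(-2) - 3/4*(-2) - 2*(-2)))**2 = (-6 + (-9*(-1/2) + 3/2 + 4))**2 = (-6 + (9/2 + 3/2 + 4))**2 = (-6 + 10)**2 = 4**2 = 16)
Y(-451, 624) - 1*371772 = 16 - 1*371772 = 16 - 371772 = -371756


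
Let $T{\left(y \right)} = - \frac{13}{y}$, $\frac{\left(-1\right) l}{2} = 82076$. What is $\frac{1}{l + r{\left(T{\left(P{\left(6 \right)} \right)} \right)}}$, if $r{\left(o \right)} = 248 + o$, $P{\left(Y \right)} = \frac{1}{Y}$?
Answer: $- \frac{1}{163982} \approx -6.0982 \cdot 10^{-6}$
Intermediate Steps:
$l = -164152$ ($l = \left(-2\right) 82076 = -164152$)
$\frac{1}{l + r{\left(T{\left(P{\left(6 \right)} \right)} \right)}} = \frac{1}{-164152 + \left(248 - \frac{13}{\frac{1}{6}}\right)} = \frac{1}{-164152 + \left(248 - 13 \frac{1}{\frac{1}{6}}\right)} = \frac{1}{-164152 + \left(248 - 78\right)} = \frac{1}{-164152 + 170} = \frac{1}{-163982} = - \frac{1}{163982}$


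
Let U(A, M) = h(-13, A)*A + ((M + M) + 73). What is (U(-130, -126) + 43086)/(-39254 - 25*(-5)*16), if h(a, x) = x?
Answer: -59807/37254 ≈ -1.6054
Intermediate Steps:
U(A, M) = 73 + A² + 2*M (U(A, M) = A*A + ((M + M) + 73) = A² + (2*M + 73) = A² + (73 + 2*M) = 73 + A² + 2*M)
(U(-130, -126) + 43086)/(-39254 - 25*(-5)*16) = ((73 + (-130)² + 2*(-126)) + 43086)/(-39254 - 25*(-5)*16) = ((73 + 16900 - 252) + 43086)/(-39254 + 125*16) = (16721 + 43086)/(-39254 + 2000) = 59807/(-37254) = 59807*(-1/37254) = -59807/37254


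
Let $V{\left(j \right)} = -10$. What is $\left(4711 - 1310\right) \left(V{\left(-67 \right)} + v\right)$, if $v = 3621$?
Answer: $12281011$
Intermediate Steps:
$\left(4711 - 1310\right) \left(V{\left(-67 \right)} + v\right) = \left(4711 - 1310\right) \left(-10 + 3621\right) = 3401 \cdot 3611 = 12281011$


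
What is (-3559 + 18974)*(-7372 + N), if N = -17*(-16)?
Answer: -109446500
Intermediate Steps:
N = 272
(-3559 + 18974)*(-7372 + N) = (-3559 + 18974)*(-7372 + 272) = 15415*(-7100) = -109446500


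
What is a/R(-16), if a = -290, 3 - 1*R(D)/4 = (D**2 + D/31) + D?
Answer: 4495/14662 ≈ 0.30657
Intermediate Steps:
R(D) = 12 - 4*D**2 - 128*D/31 (R(D) = 12 - 4*((D**2 + D/31) + D) = 12 - 4*(D**2 + 32*D/31) = 12 + (-4*D**2 - 128*D/31) = 12 - 4*D**2 - 128*D/31)
a/R(-16) = -290/(12 - 4*(-16)**2 - 128/31*(-16)) = -290/(12 - 4*256 + 2048/31) = -290/(12 - 1024 + 2048/31) = -290/(-29324/31) = -290*(-31/29324) = 4495/14662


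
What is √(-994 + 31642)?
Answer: 2*√7662 ≈ 175.07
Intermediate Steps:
√(-994 + 31642) = √30648 = 2*√7662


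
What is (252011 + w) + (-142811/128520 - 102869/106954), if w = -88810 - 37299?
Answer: 865293080898293/6872864040 ≈ 1.2590e+5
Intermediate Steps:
w = -126109
(252011 + w) + (-142811/128520 - 102869/106954) = (252011 - 126109) + (-142811/128520 - 102869/106954) = 125902 + (-142811*1/128520 - 102869*1/106954) = 125902 + (-142811/128520 - 102869/106954) = 125902 - 14247465787/6872864040 = 865293080898293/6872864040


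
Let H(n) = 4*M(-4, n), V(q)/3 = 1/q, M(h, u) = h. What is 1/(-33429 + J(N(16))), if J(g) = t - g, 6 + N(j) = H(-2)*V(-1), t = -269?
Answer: -1/33740 ≈ -2.9638e-5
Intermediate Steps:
V(q) = 3/q
H(n) = -16 (H(n) = 4*(-4) = -16)
N(j) = 42 (N(j) = -6 - 48/(-1) = -6 - 48*(-1) = -6 - 16*(-3) = -6 + 48 = 42)
J(g) = -269 - g
1/(-33429 + J(N(16))) = 1/(-33429 + (-269 - 1*42)) = 1/(-33429 + (-269 - 42)) = 1/(-33429 - 311) = 1/(-33740) = -1/33740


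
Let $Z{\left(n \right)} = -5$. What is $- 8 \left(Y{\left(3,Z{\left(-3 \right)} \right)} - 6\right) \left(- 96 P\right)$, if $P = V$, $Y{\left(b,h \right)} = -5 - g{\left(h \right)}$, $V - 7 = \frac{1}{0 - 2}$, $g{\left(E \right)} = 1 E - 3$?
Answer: $-14976$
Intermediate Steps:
$g{\left(E \right)} = -3 + E$ ($g{\left(E \right)} = E - 3 = -3 + E$)
$V = \frac{13}{2}$ ($V = 7 + \frac{1}{0 - 2} = 7 + \frac{1}{-2} = 7 - \frac{1}{2} = \frac{13}{2} \approx 6.5$)
$Y{\left(b,h \right)} = -2 - h$ ($Y{\left(b,h \right)} = -5 - \left(-3 + h\right) = -2 - h$)
$P = \frac{13}{2} \approx 6.5$
$- 8 \left(Y{\left(3,Z{\left(-3 \right)} \right)} - 6\right) \left(- 96 P\right) = - 8 \left(\left(-2 - -5\right) - 6\right) \left(\left(-96\right) \frac{13}{2}\right) = - 8 \left(\left(-2 + 5\right) - 6\right) \left(-624\right) = - 8 \left(3 - 6\right) \left(-624\right) = \left(-8\right) \left(-3\right) \left(-624\right) = 24 \left(-624\right) = -14976$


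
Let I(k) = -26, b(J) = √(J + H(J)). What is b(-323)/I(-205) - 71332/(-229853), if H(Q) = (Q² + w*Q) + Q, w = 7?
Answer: 71332/229853 - √101422/26 ≈ -11.938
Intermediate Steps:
H(Q) = Q² + 8*Q (H(Q) = (Q² + 7*Q) + Q = Q² + 8*Q)
b(J) = √(J + J*(8 + J))
b(-323)/I(-205) - 71332/(-229853) = √(-323*(9 - 323))/(-26) - 71332/(-229853) = √(-323*(-314))*(-1/26) - 71332*(-1/229853) = √101422*(-1/26) + 71332/229853 = -√101422/26 + 71332/229853 = 71332/229853 - √101422/26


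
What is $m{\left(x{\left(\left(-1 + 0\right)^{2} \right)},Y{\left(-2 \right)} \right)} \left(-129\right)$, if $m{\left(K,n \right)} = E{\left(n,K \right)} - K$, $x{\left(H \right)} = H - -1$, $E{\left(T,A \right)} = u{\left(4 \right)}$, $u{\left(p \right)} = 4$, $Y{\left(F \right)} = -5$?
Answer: $-258$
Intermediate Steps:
$E{\left(T,A \right)} = 4$
$x{\left(H \right)} = 1 + H$ ($x{\left(H \right)} = H + 1 = 1 + H$)
$m{\left(K,n \right)} = 4 - K$
$m{\left(x{\left(\left(-1 + 0\right)^{2} \right)},Y{\left(-2 \right)} \right)} \left(-129\right) = \left(4 - \left(1 + \left(-1 + 0\right)^{2}\right)\right) \left(-129\right) = \left(4 - \left(1 + \left(-1\right)^{2}\right)\right) \left(-129\right) = \left(4 - \left(1 + 1\right)\right) \left(-129\right) = \left(4 - 2\right) \left(-129\right) = 2 \left(-129\right) = -258$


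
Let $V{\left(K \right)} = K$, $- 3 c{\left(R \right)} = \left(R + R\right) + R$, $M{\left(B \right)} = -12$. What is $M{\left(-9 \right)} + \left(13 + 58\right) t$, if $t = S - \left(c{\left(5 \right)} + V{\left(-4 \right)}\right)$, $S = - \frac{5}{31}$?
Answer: $\frac{19082}{31} \approx 615.55$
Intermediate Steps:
$c{\left(R \right)} = - R$ ($c{\left(R \right)} = - \frac{\left(R + R\right) + R}{3} = - \frac{2 R + R}{3} = - \frac{3 R}{3} = - R$)
$S = - \frac{5}{31}$ ($S = \left(-5\right) \frac{1}{31} = - \frac{5}{31} \approx -0.16129$)
$t = \frac{274}{31}$ ($t = - \frac{5}{31} - \left(\left(-1\right) 5 - 4\right) = - \frac{5}{31} - \left(-5 - 4\right) = - \frac{5}{31} - -9 = - \frac{5}{31} + 9 = \frac{274}{31} \approx 8.8387$)
$M{\left(-9 \right)} + \left(13 + 58\right) t = -12 + \left(13 + 58\right) \frac{274}{31} = -12 + 71 \cdot \frac{274}{31} = -12 + \frac{19454}{31} = \frac{19082}{31}$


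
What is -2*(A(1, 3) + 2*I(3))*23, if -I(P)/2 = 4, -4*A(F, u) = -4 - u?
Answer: 1311/2 ≈ 655.50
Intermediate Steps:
A(F, u) = 1 + u/4 (A(F, u) = -(-4 - u)/4 = 1 + u/4)
I(P) = -8 (I(P) = -2*4 = -8)
-2*(A(1, 3) + 2*I(3))*23 = -2*((1 + (¼)*3) + 2*(-8))*23 = -2*((1 + ¾) - 16)*23 = -2*(7/4 - 16)*23 = -2*(-57/4)*23 = (57/2)*23 = 1311/2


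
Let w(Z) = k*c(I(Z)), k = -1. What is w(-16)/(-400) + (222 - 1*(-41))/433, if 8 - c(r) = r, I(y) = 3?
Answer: 21473/34640 ≈ 0.61989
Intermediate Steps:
c(r) = 8 - r
w(Z) = -5 (w(Z) = -(8 - 1*3) = -(8 - 3) = -1*5 = -5)
w(-16)/(-400) + (222 - 1*(-41))/433 = -5/(-400) + (222 - 1*(-41))/433 = -5*(-1/400) + (222 + 41)*(1/433) = 1/80 + 263*(1/433) = 1/80 + 263/433 = 21473/34640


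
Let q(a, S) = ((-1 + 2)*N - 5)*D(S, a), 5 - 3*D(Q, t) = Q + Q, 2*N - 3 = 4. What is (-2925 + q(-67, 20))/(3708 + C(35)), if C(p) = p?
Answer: -5815/7486 ≈ -0.77678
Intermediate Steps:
N = 7/2 (N = 3/2 + (½)*4 = 3/2 + 2 = 7/2 ≈ 3.5000)
D(Q, t) = 5/3 - 2*Q/3 (D(Q, t) = 5/3 - (Q + Q)/3 = 5/3 - 2*Q/3)
q(a, S) = -5/2 + S (q(a, S) = ((-1 + 2)*(7/2) - 5)*(5/3 - 2*S/3) = (1*(7/2) - 5)*(5/3 - 2*S/3) = (7/2 - 5)*(5/3 - 2*S/3) = -3*(5/3 - 2*S/3)/2 = -5/2 + S)
(-2925 + q(-67, 20))/(3708 + C(35)) = (-2925 + (-5/2 + 20))/(3708 + 35) = (-2925 + 35/2)/3743 = -5815/2*1/3743 = -5815/7486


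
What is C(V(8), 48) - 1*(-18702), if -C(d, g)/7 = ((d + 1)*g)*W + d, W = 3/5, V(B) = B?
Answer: 84158/5 ≈ 16832.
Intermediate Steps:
W = ⅗ (W = 3*(⅕) = ⅗ ≈ 0.60000)
C(d, g) = -7*d - 21*g*(1 + d)/5 (C(d, g) = -7*(((d + 1)*g)*(⅗) + d) = -7*(((1 + d)*g)*(⅗) + d) = -7*((g*(1 + d))*(⅗) + d) = -7*(3*g*(1 + d)/5 + d) = -7*(d + 3*g*(1 + d)/5) = -7*d - 21*g*(1 + d)/5)
C(V(8), 48) - 1*(-18702) = (-7*8 - 21/5*48 - 21/5*8*48) - 1*(-18702) = (-56 - 1008/5 - 8064/5) + 18702 = -9352/5 + 18702 = 84158/5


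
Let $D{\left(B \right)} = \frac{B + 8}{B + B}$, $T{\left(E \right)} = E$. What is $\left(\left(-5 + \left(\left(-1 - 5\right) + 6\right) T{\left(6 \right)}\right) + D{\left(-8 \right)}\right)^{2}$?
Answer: $25$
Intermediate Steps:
$D{\left(B \right)} = \frac{8 + B}{2 B}$
$\left(\left(-5 + \left(\left(-1 - 5\right) + 6\right) T{\left(6 \right)}\right) + D{\left(-8 \right)}\right)^{2} = \left(\left(-5 + \left(\left(-1 - 5\right) + 6\right) 6\right) + \frac{8 - 8}{2 \left(-8\right)}\right)^{2} = \left(\left(-5 + \left(-6 + 6\right) 6\right) + \frac{1}{2} \left(- \frac{1}{8}\right) 0\right)^{2} = \left(\left(-5 + 0 \cdot 6\right) + 0\right)^{2} = \left(\left(-5 + 0\right) + 0\right)^{2} = \left(-5 + 0\right)^{2} = \left(-5\right)^{2} = 25$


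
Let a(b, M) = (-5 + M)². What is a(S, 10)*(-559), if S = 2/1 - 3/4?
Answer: -13975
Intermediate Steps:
S = 5/4 (S = 2*1 - 3*¼ = 2 - ¾ = 5/4 ≈ 1.2500)
a(S, 10)*(-559) = (-5 + 10)²*(-559) = 5²*(-559) = 25*(-559) = -13975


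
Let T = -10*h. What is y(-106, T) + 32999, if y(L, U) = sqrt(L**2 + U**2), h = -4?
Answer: 32999 + 2*sqrt(3209) ≈ 33112.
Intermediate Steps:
T = 40 (T = -10*(-4) = 40)
y(-106, T) + 32999 = sqrt((-106)**2 + 40**2) + 32999 = sqrt(11236 + 1600) + 32999 = sqrt(12836) + 32999 = 2*sqrt(3209) + 32999 = 32999 + 2*sqrt(3209)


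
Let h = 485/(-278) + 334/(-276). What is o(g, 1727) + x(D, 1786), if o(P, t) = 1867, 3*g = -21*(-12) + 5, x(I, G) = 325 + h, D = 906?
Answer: 20995133/9591 ≈ 2189.0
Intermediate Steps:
h = -28339/9591 (h = 485*(-1/278) + 334*(-1/276) = -485/278 - 167/138 = -28339/9591 ≈ -2.9548)
x(I, G) = 3088736/9591 (x(I, G) = 325 - 28339/9591 = 3088736/9591)
g = 257/3 (g = (-21*(-12) + 5)/3 = (252 + 5)/3 = (⅓)*257 = 257/3 ≈ 85.667)
o(g, 1727) + x(D, 1786) = 1867 + 3088736/9591 = 20995133/9591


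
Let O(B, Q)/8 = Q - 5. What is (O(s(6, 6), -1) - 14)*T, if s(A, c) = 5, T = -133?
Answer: 8246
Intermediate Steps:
O(B, Q) = -40 + 8*Q (O(B, Q) = 8*(Q - 5) = 8*(-5 + Q) = -40 + 8*Q)
(O(s(6, 6), -1) - 14)*T = ((-40 + 8*(-1)) - 14)*(-133) = ((-40 - 8) - 14)*(-133) = (-48 - 14)*(-133) = -62*(-133) = 8246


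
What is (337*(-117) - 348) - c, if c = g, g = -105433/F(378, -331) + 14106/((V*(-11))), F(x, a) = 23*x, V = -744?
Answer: -235788398807/5929308 ≈ -39767.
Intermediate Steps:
g = -61685509/5929308 (g = -105433/(23*378) + 14106/((-744*(-11))) = -105433/8694 + 14106/8184 = -105433*1/8694 + 14106*(1/8184) = -105433/8694 + 2351/1364 = -61685509/5929308 ≈ -10.403)
c = -61685509/5929308 ≈ -10.403
(337*(-117) - 348) - c = (337*(-117) - 348) - 1*(-61685509/5929308) = (-39429 - 348) + 61685509/5929308 = -39777 + 61685509/5929308 = -235788398807/5929308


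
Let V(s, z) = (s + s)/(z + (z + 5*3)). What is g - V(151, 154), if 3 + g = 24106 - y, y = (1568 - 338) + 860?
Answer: 7109897/323 ≈ 22012.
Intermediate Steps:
V(s, z) = 2*s/(15 + 2*z) (V(s, z) = (2*s)/(z + (z + 15)) = (2*s)/(z + (15 + z)) = (2*s)/(15 + 2*z) = 2*s/(15 + 2*z))
y = 2090 (y = 1230 + 860 = 2090)
g = 22013 (g = -3 + (24106 - 1*2090) = -3 + (24106 - 2090) = -3 + 22016 = 22013)
g - V(151, 154) = 22013 - 2*151/(15 + 2*154) = 22013 - 2*151/(15 + 308) = 22013 - 2*151/323 = 22013 - 1*302/323 = 22013 - 302/323 = 7109897/323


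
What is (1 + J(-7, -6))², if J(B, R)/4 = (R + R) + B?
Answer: 5625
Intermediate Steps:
J(B, R) = 4*B + 8*R (J(B, R) = 4*((R + R) + B) = 4*(2*R + B) = 4*(B + 2*R) = 4*B + 8*R)
(1 + J(-7, -6))² = (1 + (4*(-7) + 8*(-6)))² = (1 + (-28 - 48))² = (1 - 76)² = (-75)² = 5625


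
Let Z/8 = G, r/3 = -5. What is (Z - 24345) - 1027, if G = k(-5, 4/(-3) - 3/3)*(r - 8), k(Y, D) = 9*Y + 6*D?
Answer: -14516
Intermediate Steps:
r = -15 (r = 3*(-5) = -15)
k(Y, D) = 6*D + 9*Y
G = 1357 (G = (6*(4/(-3) - 3/3) + 9*(-5))*(-15 - 8) = (6*(4*(-⅓) - 3*⅓) - 45)*(-23) = (6*(-4/3 - 1) - 45)*(-23) = (6*(-7/3) - 45)*(-23) = (-14 - 45)*(-23) = -59*(-23) = 1357)
Z = 10856 (Z = 8*1357 = 10856)
(Z - 24345) - 1027 = (10856 - 24345) - 1027 = -13489 - 1027 = -14516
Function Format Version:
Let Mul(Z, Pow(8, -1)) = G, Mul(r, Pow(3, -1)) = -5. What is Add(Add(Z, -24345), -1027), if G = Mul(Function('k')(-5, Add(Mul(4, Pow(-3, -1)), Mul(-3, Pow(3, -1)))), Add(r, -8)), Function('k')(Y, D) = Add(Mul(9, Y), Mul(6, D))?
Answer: -14516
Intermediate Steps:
r = -15 (r = Mul(3, -5) = -15)
Function('k')(Y, D) = Add(Mul(6, D), Mul(9, Y))
G = 1357 (G = Mul(Add(Mul(6, Add(Mul(4, Pow(-3, -1)), Mul(-3, Pow(3, -1)))), Mul(9, -5)), Add(-15, -8)) = Mul(Add(Mul(6, Add(Mul(4, Rational(-1, 3)), Mul(-3, Rational(1, 3)))), -45), -23) = Mul(Add(Mul(6, Add(Rational(-4, 3), -1)), -45), -23) = Mul(Add(Mul(6, Rational(-7, 3)), -45), -23) = Mul(Add(-14, -45), -23) = Mul(-59, -23) = 1357)
Z = 10856 (Z = Mul(8, 1357) = 10856)
Add(Add(Z, -24345), -1027) = Add(Add(10856, -24345), -1027) = Add(-13489, -1027) = -14516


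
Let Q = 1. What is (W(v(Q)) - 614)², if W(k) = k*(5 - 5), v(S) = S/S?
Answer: 376996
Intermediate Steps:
v(S) = 1
W(k) = 0 (W(k) = k*0 = 0)
(W(v(Q)) - 614)² = (0 - 614)² = (-614)² = 376996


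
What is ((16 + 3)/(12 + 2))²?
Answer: 361/196 ≈ 1.8418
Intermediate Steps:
((16 + 3)/(12 + 2))² = (19/14)² = 361/196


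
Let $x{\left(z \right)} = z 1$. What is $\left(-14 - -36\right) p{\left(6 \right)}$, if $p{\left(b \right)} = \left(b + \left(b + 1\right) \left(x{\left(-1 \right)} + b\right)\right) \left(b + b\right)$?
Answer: $10824$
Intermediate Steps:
$x{\left(z \right)} = z$
$p{\left(b \right)} = 2 b \left(b + \left(1 + b\right) \left(-1 + b\right)\right)$ ($p{\left(b \right)} = \left(b + \left(b + 1\right) \left(-1 + b\right)\right) \left(b + b\right) = \left(b + \left(1 + b\right) \left(-1 + b\right)\right) 2 b = 2 b \left(b + \left(1 + b\right) \left(-1 + b\right)\right)$)
$\left(-14 - -36\right) p{\left(6 \right)} = \left(-14 - -36\right) 2 \cdot 6 \left(-1 + 6 + 6^{2}\right) = \left(-14 + 36\right) 2 \cdot 6 \left(-1 + 6 + 36\right) = 22 \cdot 2 \cdot 6 \cdot 41 = 22 \cdot 492 = 10824$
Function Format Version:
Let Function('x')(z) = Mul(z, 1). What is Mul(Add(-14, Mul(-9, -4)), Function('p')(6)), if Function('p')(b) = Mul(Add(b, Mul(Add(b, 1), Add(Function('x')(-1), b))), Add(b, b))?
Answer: 10824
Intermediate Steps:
Function('x')(z) = z
Function('p')(b) = Mul(2, b, Add(b, Mul(Add(1, b), Add(-1, b)))) (Function('p')(b) = Mul(Add(b, Mul(Add(b, 1), Add(-1, b))), Add(b, b)) = Mul(Add(b, Mul(Add(1, b), Add(-1, b))), Mul(2, b)) = Mul(2, b, Add(b, Mul(Add(1, b), Add(-1, b)))))
Mul(Add(-14, Mul(-9, -4)), Function('p')(6)) = Mul(Add(-14, Mul(-9, -4)), Mul(2, 6, Add(-1, 6, Pow(6, 2)))) = Mul(Add(-14, 36), Mul(2, 6, Add(-1, 6, 36))) = Mul(22, Mul(2, 6, 41)) = Mul(22, 492) = 10824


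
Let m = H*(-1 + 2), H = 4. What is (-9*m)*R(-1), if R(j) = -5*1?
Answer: 180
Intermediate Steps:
m = 4 (m = 4*(-1 + 2) = 4*1 = 4)
R(j) = -5
(-9*m)*R(-1) = -9*4*(-5) = -36*(-5) = 180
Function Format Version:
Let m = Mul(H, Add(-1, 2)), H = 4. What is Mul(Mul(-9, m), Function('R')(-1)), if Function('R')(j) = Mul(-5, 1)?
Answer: 180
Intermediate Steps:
m = 4 (m = Mul(4, Add(-1, 2)) = Mul(4, 1) = 4)
Function('R')(j) = -5
Mul(Mul(-9, m), Function('R')(-1)) = Mul(Mul(-9, 4), -5) = Mul(-36, -5) = 180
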